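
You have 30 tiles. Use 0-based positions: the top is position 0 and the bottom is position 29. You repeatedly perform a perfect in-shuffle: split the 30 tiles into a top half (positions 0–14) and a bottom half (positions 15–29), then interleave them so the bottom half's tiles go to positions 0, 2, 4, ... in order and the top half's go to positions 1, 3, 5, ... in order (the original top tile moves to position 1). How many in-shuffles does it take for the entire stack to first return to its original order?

The in-shuffle permutes the 30 positions with cycle lengths [5, 5, 5, 5, 5, 5].
Every tile is home exactly when every cycle has completed a whole number of laps, i.e. after lcm(5) = 5 in-shuffles.

5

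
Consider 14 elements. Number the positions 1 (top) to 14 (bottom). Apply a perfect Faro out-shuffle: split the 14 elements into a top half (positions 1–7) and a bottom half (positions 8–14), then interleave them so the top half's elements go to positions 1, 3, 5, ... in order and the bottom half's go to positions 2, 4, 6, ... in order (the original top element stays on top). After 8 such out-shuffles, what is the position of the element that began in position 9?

8

Track the element's position through each out-shuffle:
9 → 4 → 7 → 13 → 12 → 10 → 6 → 11 → 8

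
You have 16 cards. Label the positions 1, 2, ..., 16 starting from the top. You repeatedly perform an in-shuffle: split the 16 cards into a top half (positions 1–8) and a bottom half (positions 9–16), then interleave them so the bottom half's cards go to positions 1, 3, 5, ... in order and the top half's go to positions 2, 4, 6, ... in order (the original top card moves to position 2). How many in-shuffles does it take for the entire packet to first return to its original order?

The in-shuffle permutes the 16 positions with cycle lengths [8, 8].
Every card is home exactly when every cycle has completed a whole number of laps, i.e. after lcm(8) = 8 in-shuffles.

8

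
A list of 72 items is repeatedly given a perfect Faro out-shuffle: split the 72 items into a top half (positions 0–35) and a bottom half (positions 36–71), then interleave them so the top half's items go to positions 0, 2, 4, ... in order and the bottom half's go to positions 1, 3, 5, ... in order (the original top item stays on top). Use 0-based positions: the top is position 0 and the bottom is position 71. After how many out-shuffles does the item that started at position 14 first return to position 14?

35

Follow position 14 under repeated out-shuffles:
14 → 28 → 56 → 41 → 11 → 22 → 44 → 17 → ... → 14 (length 35)
It first returns after 35 out-shuffles.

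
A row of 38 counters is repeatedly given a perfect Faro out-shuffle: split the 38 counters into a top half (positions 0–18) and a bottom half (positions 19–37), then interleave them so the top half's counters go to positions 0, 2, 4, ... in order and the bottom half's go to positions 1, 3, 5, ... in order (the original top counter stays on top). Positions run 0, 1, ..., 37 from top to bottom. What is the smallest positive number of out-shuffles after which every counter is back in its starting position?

36

The out-shuffle permutes the 38 positions with cycle lengths [1, 1, 36].
Every counter is home exactly when every cycle has completed a whole number of laps, i.e. after lcm(1, 36) = 36 out-shuffles.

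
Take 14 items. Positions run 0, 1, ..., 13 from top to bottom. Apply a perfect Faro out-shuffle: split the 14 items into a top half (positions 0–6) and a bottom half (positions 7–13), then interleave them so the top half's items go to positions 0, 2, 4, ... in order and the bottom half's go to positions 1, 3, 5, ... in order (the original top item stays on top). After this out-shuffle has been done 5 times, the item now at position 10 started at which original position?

Work backwards from position 10, undoing one out-shuffle at a time:
10 ← 5 ← 9 ← 11 ← 12 ← 6
So the item now at position 10 started at position 6.

6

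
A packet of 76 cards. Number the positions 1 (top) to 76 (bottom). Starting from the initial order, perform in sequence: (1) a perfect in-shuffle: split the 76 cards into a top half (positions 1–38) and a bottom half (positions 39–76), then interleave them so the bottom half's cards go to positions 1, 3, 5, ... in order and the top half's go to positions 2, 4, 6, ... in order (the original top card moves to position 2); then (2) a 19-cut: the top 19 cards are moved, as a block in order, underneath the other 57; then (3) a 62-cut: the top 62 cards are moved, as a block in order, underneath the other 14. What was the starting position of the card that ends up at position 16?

Undo the operations in reverse order, starting from position 16:
  undo op 3 (cut 62): 16 ← 2
  undo op 2 (cut 19): 2 ← 21
  undo op 1 (in-shuffle, from bottom half): 21 ← 49
So the card at position 16 came from original position 49.

49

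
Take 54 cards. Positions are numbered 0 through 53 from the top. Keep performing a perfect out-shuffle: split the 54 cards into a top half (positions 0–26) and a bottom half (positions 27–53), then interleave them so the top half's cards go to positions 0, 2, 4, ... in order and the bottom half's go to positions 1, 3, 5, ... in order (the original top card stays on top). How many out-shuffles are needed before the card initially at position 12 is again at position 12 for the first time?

Follow position 12 under repeated out-shuffles:
12 → 24 → 48 → 43 → 33 → 13 → 26 → 52 → ... → 12 (length 52)
It first returns after 52 out-shuffles.

52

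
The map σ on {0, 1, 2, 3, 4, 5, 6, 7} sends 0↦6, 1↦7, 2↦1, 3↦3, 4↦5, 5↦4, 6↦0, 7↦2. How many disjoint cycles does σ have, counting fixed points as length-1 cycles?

Cycle decomposition: (0 6) (1 7 2) (3) (4 5).
4 cycles.

4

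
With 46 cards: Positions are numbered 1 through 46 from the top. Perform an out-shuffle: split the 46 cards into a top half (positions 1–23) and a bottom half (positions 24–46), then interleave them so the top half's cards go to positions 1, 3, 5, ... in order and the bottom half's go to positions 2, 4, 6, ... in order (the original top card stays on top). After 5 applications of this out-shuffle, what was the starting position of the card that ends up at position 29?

Work backwards from position 29, undoing one out-shuffle at a time:
29 ← 15 ← 8 ← 27 ← 14 ← 30
So the card now at position 29 started at position 30.

30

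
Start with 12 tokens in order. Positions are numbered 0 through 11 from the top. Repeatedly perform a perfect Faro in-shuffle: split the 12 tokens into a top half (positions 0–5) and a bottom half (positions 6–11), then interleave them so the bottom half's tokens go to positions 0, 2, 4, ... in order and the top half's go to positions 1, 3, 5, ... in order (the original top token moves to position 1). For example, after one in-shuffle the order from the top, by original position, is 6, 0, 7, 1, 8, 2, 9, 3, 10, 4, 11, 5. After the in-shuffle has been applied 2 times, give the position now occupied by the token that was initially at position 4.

6

Track the token's position through each in-shuffle:
4 → 9 → 6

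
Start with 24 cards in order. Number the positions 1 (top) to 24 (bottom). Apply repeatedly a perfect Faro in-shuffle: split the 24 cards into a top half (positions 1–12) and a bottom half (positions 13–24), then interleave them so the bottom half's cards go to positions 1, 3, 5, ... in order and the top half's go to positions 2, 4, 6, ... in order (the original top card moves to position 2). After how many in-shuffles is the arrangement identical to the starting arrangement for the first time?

The in-shuffle permutes the 24 positions with cycle lengths [4, 20].
Every card is home exactly when every cycle has completed a whole number of laps, i.e. after lcm(4, 20) = 20 in-shuffles.

20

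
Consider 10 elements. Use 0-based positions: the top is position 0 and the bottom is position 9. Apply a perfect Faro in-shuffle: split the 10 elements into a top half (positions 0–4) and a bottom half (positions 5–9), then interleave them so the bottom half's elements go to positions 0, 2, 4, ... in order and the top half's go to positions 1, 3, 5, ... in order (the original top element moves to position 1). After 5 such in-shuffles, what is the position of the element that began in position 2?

7

Track the element's position through each in-shuffle:
2 → 5 → 0 → 1 → 3 → 7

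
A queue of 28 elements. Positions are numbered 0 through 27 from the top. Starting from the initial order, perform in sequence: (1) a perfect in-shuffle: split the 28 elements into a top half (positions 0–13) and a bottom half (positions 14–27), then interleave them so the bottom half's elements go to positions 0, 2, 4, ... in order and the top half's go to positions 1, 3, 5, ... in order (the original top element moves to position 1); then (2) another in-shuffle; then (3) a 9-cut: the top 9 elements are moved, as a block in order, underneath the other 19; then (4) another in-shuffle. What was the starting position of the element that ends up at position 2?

Undo the operations in reverse order, starting from position 2:
  undo op 4 (in-shuffle, from bottom half): 2 ← 15
  undo op 3 (cut 9): 15 ← 24
  undo op 2 (in-shuffle, from bottom half): 24 ← 26
  undo op 1 (in-shuffle, from bottom half): 26 ← 27
So the element at position 2 came from original position 27.

27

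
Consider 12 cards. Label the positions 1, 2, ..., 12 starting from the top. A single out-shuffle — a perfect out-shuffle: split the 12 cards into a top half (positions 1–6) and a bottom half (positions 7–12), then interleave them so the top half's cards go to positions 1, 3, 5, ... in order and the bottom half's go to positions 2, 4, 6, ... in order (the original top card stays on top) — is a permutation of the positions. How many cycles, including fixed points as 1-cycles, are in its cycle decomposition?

Trace each unvisited position around until it returns:
(1) (2 3 5 9 6 11 10 8 4 7) (12)
3 cycles in total.

3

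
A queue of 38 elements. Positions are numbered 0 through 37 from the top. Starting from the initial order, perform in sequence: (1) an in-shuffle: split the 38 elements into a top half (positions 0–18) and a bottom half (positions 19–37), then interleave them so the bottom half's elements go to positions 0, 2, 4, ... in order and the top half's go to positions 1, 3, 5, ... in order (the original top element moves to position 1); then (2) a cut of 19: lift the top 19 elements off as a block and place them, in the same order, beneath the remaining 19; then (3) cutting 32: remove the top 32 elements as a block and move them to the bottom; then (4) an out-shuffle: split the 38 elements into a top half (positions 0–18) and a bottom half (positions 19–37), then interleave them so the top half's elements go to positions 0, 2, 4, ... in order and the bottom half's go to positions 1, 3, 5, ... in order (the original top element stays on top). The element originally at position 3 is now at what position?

Track the element from position 3 forward through each operation:
  after op 1 (in-shuffle): 3 → 7
  after op 2 (cut 19): 7 → 26
  after op 3 (cut 32): 26 → 32
  after op 4 (out-shuffle): 32 → 27

27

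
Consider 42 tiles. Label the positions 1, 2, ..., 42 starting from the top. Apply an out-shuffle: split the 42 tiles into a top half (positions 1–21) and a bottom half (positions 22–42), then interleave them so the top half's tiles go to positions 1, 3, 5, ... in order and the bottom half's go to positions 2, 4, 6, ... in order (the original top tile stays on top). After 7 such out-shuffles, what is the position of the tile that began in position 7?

Track the tile's position through each out-shuffle:
7 → 13 → 25 → 8 → 15 → 29 → 16 → 31

31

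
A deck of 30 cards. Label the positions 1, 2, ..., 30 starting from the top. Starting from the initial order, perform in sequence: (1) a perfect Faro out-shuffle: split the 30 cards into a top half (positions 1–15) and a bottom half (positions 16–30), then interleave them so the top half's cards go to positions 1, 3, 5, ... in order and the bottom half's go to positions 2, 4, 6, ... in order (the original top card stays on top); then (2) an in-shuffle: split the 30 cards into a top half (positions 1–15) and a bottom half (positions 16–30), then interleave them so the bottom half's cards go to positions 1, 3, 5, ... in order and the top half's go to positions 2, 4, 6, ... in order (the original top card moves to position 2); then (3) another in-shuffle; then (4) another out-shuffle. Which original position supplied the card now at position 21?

Undo the operations in reverse order, starting from position 21:
  undo op 4 (out-shuffle, from top half): 21 ← 11
  undo op 3 (in-shuffle, from bottom half): 11 ← 21
  undo op 2 (in-shuffle, from bottom half): 21 ← 26
  undo op 1 (out-shuffle, from bottom half): 26 ← 28
So the card at position 21 came from original position 28.

28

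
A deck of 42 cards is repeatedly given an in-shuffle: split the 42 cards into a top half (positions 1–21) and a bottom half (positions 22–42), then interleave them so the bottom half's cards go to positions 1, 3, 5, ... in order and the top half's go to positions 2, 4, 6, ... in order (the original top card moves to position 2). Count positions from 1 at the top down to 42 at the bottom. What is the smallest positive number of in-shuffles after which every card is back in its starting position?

14

The in-shuffle permutes the 42 positions with cycle lengths [14, 14, 14].
Every card is home exactly when every cycle has completed a whole number of laps, i.e. after lcm(14) = 14 in-shuffles.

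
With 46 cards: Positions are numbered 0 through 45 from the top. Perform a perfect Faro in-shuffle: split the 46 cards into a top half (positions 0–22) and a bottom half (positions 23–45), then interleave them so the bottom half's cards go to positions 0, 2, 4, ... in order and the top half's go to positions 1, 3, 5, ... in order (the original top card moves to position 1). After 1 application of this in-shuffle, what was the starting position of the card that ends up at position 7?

Work backwards from position 7, undoing one in-shuffle at a time:
7 ← 3
So the card now at position 7 started at position 3.

3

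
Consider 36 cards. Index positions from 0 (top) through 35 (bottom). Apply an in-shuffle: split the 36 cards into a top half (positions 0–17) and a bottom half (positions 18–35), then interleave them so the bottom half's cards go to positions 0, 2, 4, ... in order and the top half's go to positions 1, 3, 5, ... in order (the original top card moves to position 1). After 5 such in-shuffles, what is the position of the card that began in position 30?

Track the card's position through each in-shuffle:
30 → 24 → 12 → 25 → 14 → 29

29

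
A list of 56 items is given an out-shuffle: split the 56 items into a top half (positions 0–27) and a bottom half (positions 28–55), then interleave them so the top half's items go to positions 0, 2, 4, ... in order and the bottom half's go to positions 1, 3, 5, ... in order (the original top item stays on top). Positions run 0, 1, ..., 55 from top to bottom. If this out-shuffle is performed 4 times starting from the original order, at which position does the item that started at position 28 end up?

Track the item's position through each out-shuffle:
28 → 1 → 2 → 4 → 8

8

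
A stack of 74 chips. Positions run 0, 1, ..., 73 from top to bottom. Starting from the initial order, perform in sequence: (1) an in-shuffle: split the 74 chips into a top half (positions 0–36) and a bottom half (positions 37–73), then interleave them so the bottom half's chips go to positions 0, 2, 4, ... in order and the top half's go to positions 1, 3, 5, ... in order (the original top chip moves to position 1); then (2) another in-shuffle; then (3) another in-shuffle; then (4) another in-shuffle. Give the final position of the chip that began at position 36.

Track the chip from position 36 forward through each operation:
  after op 1 (in-shuffle): 36 → 73
  after op 2 (in-shuffle): 73 → 72
  after op 3 (in-shuffle): 72 → 70
  after op 4 (in-shuffle): 70 → 66

66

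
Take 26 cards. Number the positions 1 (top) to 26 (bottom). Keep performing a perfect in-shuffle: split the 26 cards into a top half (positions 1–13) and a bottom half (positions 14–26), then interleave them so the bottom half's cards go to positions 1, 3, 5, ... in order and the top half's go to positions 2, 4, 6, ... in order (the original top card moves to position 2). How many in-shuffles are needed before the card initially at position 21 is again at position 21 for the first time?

Follow position 21 under repeated in-shuffles:
21 → 15 → 3 → 6 → 12 → 24 → 21
It first returns after 6 in-shuffles.

6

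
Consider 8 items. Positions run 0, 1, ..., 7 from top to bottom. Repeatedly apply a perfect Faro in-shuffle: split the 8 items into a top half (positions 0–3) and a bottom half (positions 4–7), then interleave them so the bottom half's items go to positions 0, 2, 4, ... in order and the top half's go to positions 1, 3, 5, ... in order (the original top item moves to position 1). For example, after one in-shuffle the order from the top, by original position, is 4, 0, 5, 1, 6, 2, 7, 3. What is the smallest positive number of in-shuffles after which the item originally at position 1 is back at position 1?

6

Follow position 1 under repeated in-shuffles:
1 → 3 → 7 → 6 → 4 → 0 → 1
It first returns after 6 in-shuffles.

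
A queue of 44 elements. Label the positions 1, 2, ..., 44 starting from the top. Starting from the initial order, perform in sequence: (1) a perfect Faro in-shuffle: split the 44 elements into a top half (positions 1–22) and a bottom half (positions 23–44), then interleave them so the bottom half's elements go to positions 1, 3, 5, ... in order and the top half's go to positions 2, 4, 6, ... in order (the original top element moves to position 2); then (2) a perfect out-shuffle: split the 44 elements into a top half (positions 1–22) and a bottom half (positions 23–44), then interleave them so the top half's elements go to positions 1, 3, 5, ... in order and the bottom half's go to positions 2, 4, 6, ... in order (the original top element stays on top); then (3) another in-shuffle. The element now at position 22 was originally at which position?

Undo the operations in reverse order, starting from position 22:
  undo op 3 (in-shuffle, from top half): 22 ← 11
  undo op 2 (out-shuffle, from top half): 11 ← 6
  undo op 1 (in-shuffle, from top half): 6 ← 3
So the element at position 22 came from original position 3.

3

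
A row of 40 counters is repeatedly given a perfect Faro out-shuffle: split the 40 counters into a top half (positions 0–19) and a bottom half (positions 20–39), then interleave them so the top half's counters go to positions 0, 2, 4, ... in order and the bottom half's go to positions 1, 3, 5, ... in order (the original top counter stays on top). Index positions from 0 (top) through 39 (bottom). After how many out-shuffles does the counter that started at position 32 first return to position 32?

Follow position 32 under repeated out-shuffles:
32 → 25 → 11 → 22 → 5 → 10 → 20 → 1 → 2 → 4 → 8 → 16 → 32
It first returns after 12 out-shuffles.

12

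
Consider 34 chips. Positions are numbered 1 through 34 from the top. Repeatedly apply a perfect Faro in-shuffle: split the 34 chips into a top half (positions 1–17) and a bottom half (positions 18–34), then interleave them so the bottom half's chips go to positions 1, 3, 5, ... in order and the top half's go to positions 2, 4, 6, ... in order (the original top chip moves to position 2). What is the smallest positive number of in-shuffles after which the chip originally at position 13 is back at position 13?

Follow position 13 under repeated in-shuffles:
13 → 26 → 17 → 34 → 33 → 31 → 27 → 19 → 3 → 6 → 12 → 24 → 13
It first returns after 12 in-shuffles.

12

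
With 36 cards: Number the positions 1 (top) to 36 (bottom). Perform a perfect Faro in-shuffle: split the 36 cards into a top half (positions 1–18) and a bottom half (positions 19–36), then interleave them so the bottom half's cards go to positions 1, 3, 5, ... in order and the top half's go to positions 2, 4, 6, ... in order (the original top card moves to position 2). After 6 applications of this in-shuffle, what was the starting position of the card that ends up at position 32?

Work backwards from position 32, undoing one in-shuffle at a time:
32 ← 16 ← 8 ← 4 ← 2 ← 1 ← 19
So the card now at position 32 started at position 19.

19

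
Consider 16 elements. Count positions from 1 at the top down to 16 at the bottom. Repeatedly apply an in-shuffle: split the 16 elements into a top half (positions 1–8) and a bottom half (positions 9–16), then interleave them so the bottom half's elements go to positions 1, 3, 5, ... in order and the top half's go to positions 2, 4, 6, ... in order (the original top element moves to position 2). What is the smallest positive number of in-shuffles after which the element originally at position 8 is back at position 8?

Follow position 8 under repeated in-shuffles:
8 → 16 → 15 → 13 → 9 → 1 → 2 → 4 → 8
It first returns after 8 in-shuffles.

8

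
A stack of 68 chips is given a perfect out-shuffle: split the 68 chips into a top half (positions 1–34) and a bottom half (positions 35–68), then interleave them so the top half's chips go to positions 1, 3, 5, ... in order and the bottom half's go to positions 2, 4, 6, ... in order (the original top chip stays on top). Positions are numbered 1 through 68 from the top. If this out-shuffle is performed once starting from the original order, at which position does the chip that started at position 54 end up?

40

Track the chip's position through each out-shuffle:
54 → 40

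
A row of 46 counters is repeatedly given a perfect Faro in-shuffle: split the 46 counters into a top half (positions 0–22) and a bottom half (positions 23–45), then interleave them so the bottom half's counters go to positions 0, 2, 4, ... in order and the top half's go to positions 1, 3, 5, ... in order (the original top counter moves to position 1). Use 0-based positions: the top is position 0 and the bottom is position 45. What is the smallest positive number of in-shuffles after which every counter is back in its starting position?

The in-shuffle permutes the 46 positions with cycle lengths [23, 23].
Every counter is home exactly when every cycle has completed a whole number of laps, i.e. after lcm(23) = 23 in-shuffles.

23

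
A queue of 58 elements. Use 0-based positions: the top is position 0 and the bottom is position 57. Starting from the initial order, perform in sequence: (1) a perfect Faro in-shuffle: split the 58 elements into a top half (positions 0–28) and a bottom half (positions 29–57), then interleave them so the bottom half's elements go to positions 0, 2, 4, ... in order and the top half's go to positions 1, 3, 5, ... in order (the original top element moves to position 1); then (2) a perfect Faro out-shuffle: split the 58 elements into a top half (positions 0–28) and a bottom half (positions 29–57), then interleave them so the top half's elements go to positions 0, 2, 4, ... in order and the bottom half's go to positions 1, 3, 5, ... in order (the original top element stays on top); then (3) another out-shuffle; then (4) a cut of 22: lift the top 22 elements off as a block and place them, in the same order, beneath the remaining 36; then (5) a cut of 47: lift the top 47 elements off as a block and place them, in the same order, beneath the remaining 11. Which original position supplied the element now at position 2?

52

Undo the operations in reverse order, starting from position 2:
  undo op 5 (cut 47): 2 ← 49
  undo op 4 (cut 22): 49 ← 13
  undo op 3 (out-shuffle, from bottom half): 13 ← 35
  undo op 2 (out-shuffle, from bottom half): 35 ← 46
  undo op 1 (in-shuffle, from bottom half): 46 ← 52
So the element at position 2 came from original position 52.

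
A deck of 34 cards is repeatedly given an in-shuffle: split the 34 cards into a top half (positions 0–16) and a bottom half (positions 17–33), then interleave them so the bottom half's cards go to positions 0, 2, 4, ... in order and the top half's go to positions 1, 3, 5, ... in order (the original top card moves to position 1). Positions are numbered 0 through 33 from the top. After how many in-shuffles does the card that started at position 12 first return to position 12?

12

Follow position 12 under repeated in-shuffles:
12 → 25 → 16 → 33 → 32 → 30 → 26 → 18 → 2 → 5 → 11 → 23 → 12
It first returns after 12 in-shuffles.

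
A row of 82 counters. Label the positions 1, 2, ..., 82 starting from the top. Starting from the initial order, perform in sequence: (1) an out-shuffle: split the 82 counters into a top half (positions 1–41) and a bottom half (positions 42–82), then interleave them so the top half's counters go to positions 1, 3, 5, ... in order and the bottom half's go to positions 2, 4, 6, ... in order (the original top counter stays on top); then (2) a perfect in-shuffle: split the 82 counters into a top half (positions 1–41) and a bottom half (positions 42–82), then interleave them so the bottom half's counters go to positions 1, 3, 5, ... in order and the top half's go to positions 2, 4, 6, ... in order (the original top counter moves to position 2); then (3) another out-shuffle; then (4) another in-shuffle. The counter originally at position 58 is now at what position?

Track the counter from position 58 forward through each operation:
  after op 1 (out-shuffle): 58 → 34
  after op 2 (in-shuffle): 34 → 68
  after op 3 (out-shuffle): 68 → 54
  after op 4 (in-shuffle): 54 → 25

25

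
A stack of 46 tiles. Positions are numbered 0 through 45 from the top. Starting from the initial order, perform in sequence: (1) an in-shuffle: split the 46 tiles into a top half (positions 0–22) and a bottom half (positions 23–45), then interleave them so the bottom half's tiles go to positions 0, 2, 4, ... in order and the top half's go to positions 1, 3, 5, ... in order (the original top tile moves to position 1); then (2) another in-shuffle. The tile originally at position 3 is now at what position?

15

Track the tile from position 3 forward through each operation:
  after op 1 (in-shuffle): 3 → 7
  after op 2 (in-shuffle): 7 → 15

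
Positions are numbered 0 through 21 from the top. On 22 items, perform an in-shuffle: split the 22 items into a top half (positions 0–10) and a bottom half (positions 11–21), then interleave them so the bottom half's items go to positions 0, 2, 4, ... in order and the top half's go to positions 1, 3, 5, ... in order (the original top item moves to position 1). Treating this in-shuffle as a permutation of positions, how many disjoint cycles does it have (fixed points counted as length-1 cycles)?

Trace each unvisited position around until it returns:
(0 1 3 7 15 8 ... len 11) (4 9 19 16 10 21 ... len 11)
2 cycles in total.

2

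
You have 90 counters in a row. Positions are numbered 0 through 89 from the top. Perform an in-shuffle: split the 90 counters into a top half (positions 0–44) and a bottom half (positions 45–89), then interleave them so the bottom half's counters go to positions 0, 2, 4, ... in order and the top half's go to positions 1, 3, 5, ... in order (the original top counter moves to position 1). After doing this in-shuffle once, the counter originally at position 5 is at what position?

11

Track the counter's position through each in-shuffle:
5 → 11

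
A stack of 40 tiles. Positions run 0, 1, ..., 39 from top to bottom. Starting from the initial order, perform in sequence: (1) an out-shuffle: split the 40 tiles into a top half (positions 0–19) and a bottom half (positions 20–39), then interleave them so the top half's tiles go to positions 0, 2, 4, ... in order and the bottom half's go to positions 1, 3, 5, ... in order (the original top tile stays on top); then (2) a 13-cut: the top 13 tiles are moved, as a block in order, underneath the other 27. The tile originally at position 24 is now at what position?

Track the tile from position 24 forward through each operation:
  after op 1 (out-shuffle): 24 → 9
  after op 2 (cut 13): 9 → 36

36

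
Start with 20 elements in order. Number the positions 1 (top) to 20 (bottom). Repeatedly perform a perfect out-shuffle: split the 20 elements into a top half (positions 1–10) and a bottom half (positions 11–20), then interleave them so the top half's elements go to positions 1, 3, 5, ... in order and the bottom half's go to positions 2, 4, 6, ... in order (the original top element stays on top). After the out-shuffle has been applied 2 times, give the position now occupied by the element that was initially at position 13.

Track the element's position through each out-shuffle:
13 → 6 → 11

11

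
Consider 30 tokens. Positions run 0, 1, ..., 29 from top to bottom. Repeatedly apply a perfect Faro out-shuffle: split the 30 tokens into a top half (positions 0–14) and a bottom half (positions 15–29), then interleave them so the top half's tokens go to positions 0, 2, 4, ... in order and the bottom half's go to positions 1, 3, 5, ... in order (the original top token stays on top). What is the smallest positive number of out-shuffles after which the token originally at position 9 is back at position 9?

28

Follow position 9 under repeated out-shuffles:
9 → 18 → 7 → 14 → 28 → 27 → 25 → 21 → ... → 9 (length 28)
It first returns after 28 out-shuffles.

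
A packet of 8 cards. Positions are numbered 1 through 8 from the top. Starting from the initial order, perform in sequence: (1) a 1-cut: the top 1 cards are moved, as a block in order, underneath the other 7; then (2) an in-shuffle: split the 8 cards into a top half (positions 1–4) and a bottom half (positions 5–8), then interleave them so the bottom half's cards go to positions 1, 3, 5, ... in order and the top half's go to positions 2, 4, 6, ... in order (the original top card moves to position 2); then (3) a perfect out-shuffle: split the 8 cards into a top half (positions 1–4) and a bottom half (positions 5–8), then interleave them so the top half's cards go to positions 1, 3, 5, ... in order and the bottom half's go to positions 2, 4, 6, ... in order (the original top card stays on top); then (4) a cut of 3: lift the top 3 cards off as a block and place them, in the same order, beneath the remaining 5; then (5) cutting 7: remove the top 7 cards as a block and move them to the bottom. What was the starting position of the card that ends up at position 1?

2

Undo the operations in reverse order, starting from position 1:
  undo op 5 (cut 7): 1 ← 8
  undo op 4 (cut 3): 8 ← 3
  undo op 3 (out-shuffle, from top half): 3 ← 2
  undo op 2 (in-shuffle, from top half): 2 ← 1
  undo op 1 (cut 1): 1 ← 2
So the card at position 1 came from original position 2.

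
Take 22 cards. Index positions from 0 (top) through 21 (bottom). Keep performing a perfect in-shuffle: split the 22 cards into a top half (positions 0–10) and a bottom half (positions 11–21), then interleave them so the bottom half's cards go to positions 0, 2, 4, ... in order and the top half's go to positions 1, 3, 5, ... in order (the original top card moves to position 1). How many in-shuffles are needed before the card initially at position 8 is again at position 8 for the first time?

Follow position 8 under repeated in-shuffles:
8 → 17 → 12 → 2 → 5 → 11 → 0 → 1 → 3 → 7 → 15 → 8
It first returns after 11 in-shuffles.

11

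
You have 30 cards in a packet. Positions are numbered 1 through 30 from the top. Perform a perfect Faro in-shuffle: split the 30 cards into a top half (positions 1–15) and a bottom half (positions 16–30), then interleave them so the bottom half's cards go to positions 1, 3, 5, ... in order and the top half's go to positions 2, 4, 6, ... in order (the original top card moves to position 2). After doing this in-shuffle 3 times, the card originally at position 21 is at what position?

Track the card's position through each in-shuffle:
21 → 11 → 22 → 13

13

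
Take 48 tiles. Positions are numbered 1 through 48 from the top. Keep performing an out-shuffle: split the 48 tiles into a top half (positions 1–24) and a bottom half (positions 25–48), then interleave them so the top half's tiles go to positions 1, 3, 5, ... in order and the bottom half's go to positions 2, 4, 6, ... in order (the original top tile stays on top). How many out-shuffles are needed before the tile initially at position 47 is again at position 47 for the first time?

23

Follow position 47 under repeated out-shuffles:
47 → 46 → 44 → 40 → 32 → 16 → 31 → 14 → ... → 47 (length 23)
It first returns after 23 out-shuffles.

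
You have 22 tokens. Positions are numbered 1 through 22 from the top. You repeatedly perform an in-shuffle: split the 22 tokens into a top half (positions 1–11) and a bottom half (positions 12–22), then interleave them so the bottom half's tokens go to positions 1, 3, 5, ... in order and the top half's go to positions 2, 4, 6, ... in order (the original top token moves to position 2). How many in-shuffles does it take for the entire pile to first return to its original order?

The in-shuffle permutes the 22 positions with cycle lengths [11, 11].
Every token is home exactly when every cycle has completed a whole number of laps, i.e. after lcm(11) = 11 in-shuffles.

11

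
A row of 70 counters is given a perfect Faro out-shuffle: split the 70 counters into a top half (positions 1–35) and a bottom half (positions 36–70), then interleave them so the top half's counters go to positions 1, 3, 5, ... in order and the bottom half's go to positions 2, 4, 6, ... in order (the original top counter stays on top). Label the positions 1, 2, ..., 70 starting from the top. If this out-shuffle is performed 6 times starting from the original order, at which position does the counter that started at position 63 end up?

36

Track the counter's position through each out-shuffle:
63 → 56 → 42 → 14 → 27 → 53 → 36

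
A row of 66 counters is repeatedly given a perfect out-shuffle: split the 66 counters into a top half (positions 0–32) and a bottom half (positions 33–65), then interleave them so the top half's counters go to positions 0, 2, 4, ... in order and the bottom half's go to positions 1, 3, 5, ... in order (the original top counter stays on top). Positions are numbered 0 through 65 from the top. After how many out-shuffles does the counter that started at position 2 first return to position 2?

12

Follow position 2 under repeated out-shuffles:
2 → 4 → 8 → 16 → 32 → 64 → 63 → 61 → 57 → 49 → 33 → 1 → 2
It first returns after 12 out-shuffles.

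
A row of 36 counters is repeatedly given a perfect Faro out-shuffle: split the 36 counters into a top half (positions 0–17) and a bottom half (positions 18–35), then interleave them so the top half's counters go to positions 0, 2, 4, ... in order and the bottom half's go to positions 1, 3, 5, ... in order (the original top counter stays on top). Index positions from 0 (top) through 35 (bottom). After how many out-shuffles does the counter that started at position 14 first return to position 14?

4

Follow position 14 under repeated out-shuffles:
14 → 28 → 21 → 7 → 14
It first returns after 4 out-shuffles.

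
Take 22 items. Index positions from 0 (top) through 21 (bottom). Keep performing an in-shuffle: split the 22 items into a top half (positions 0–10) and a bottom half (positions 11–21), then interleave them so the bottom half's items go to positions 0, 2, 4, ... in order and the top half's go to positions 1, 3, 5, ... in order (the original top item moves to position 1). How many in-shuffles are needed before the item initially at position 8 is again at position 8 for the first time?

11

Follow position 8 under repeated in-shuffles:
8 → 17 → 12 → 2 → 5 → 11 → 0 → 1 → 3 → 7 → 15 → 8
It first returns after 11 in-shuffles.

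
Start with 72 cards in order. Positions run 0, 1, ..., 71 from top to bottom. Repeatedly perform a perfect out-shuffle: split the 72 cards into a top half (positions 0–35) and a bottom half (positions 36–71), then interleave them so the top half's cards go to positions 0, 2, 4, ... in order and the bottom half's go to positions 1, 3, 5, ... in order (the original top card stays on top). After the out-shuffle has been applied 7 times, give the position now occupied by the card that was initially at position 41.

Track the card's position through each out-shuffle:
41 → 11 → 22 → 44 → 17 → 34 → 68 → 65

65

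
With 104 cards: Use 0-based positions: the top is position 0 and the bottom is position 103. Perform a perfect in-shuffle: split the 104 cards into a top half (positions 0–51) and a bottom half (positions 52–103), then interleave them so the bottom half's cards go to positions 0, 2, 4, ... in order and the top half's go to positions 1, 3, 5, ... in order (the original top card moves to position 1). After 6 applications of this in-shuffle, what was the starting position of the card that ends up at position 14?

Work backwards from position 14, undoing one in-shuffle at a time:
14 ← 59 ← 29 ← 14 ← 59 ← 29 ← 14
So the card now at position 14 started at position 14.

14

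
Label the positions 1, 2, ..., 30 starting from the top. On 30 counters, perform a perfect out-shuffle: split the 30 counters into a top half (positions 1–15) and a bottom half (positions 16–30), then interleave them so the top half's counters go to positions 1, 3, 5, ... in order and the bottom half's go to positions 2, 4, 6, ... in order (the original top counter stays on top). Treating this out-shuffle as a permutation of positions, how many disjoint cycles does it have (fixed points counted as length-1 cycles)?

3

Trace each unvisited position around until it returns:
(1) (2 3 5 9 17 4 ... len 28) (30)
3 cycles in total.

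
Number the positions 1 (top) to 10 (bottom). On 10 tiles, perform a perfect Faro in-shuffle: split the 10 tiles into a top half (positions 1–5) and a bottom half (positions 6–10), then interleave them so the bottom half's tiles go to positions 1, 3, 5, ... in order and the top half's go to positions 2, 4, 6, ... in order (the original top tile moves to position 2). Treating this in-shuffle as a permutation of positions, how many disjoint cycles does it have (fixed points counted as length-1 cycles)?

Trace each unvisited position around until it returns:
(1 2 4 8 5 10 9 7 3 6)
1 cycle in total.

1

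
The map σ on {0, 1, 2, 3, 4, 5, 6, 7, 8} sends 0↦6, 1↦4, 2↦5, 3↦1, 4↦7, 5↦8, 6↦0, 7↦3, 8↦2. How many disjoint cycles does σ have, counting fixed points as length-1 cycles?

3

Cycle decomposition: (0 6) (1 4 7 3) (2 5 8).
3 cycles.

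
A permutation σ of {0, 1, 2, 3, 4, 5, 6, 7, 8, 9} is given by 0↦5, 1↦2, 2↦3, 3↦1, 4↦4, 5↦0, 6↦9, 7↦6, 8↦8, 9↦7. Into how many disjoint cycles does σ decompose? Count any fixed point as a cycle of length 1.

5

Cycle decomposition: (0 5) (1 2 3) (4) (6 9 7) (8).
5 cycles.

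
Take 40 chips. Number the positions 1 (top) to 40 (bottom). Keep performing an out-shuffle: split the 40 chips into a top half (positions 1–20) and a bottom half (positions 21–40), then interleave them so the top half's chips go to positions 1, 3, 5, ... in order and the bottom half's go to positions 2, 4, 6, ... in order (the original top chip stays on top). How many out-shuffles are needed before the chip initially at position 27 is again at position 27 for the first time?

Follow position 27 under repeated out-shuffles:
27 → 14 → 27
It first returns after 2 out-shuffles.

2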